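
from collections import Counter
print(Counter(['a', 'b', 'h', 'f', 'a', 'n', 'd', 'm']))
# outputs Counter({'a': 2, 'b': 1, 'h': 1, 'f': 1, 'n': 1, 'd': 1, 'm': 1})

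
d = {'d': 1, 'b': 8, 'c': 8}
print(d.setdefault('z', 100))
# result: 100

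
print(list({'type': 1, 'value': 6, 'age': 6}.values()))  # [1, 6, 6]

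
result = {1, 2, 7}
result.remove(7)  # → {1, 2}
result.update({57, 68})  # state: {1, 2, 57, 68}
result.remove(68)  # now {1, 2, 57}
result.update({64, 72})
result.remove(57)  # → {1, 2, 64, 72}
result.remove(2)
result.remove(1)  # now {64, 72}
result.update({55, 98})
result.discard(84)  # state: {55, 64, 72, 98}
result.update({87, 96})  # {55, 64, 72, 87, 96, 98}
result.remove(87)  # {55, 64, 72, 96, 98}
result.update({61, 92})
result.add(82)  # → {55, 61, 64, 72, 82, 92, 96, 98}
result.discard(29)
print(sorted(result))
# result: [55, 61, 64, 72, 82, 92, 96, 98]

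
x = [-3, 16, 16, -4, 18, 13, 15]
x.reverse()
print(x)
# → [15, 13, 18, -4, 16, 16, -3]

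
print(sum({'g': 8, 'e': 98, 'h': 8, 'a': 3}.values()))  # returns 117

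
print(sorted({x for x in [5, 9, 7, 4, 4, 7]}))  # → [4, 5, 7, 9]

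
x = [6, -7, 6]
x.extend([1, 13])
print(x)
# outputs [6, -7, 6, 1, 13]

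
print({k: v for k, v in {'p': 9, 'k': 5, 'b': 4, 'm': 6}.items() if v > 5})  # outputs {'p': 9, 'm': 6}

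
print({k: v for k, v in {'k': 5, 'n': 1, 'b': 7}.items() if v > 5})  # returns {'b': 7}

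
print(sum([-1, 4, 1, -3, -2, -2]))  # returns -3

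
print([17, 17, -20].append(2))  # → None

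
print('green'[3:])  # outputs en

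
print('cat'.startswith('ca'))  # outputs True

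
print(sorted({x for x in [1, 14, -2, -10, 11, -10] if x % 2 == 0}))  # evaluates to [-10, -2, 14]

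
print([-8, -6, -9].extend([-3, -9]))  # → None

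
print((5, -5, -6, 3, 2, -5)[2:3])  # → (-6,)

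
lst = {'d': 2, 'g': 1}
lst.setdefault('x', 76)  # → 76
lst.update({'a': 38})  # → {'d': 2, 'g': 1, 'x': 76, 'a': 38}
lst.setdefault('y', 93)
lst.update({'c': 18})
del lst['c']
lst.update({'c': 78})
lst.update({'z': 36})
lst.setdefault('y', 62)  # 93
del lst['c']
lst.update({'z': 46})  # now {'d': 2, 'g': 1, 'x': 76, 'a': 38, 'y': 93, 'z': 46}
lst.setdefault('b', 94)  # 94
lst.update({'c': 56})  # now {'d': 2, 'g': 1, 'x': 76, 'a': 38, 'y': 93, 'z': 46, 'b': 94, 'c': 56}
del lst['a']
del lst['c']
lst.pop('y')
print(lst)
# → {'d': 2, 'g': 1, 'x': 76, 'z': 46, 'b': 94}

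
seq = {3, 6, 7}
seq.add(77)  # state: {3, 6, 7, 77}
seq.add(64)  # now {3, 6, 7, 64, 77}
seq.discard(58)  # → {3, 6, 7, 64, 77}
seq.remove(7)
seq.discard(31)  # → {3, 6, 64, 77}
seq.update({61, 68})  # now {3, 6, 61, 64, 68, 77}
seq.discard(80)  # {3, 6, 61, 64, 68, 77}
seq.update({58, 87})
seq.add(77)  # {3, 6, 58, 61, 64, 68, 77, 87}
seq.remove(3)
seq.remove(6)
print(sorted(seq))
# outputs [58, 61, 64, 68, 77, 87]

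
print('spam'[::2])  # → sa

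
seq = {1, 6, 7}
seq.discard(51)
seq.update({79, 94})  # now {1, 6, 7, 79, 94}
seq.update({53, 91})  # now {1, 6, 7, 53, 79, 91, 94}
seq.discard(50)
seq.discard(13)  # {1, 6, 7, 53, 79, 91, 94}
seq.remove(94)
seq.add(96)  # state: {1, 6, 7, 53, 79, 91, 96}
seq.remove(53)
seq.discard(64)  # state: {1, 6, 7, 79, 91, 96}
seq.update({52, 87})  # {1, 6, 7, 52, 79, 87, 91, 96}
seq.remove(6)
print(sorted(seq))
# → [1, 7, 52, 79, 87, 91, 96]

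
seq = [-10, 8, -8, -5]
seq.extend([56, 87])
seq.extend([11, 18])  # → [-10, 8, -8, -5, 56, 87, 11, 18]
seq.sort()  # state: [-10, -8, -5, 8, 11, 18, 56, 87]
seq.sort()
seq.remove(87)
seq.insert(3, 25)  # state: [-10, -8, -5, 25, 8, 11, 18, 56]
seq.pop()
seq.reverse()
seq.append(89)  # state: [18, 11, 8, 25, -5, -8, -10, 89]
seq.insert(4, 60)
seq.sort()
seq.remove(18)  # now [-10, -8, -5, 8, 11, 25, 60, 89]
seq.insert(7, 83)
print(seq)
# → [-10, -8, -5, 8, 11, 25, 60, 83, 89]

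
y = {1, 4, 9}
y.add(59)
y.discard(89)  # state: {1, 4, 9, 59}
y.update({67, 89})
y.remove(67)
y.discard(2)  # {1, 4, 9, 59, 89}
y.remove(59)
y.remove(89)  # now {1, 4, 9}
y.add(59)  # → {1, 4, 9, 59}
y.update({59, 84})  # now {1, 4, 9, 59, 84}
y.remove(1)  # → {4, 9, 59, 84}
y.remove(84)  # {4, 9, 59}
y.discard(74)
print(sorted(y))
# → [4, 9, 59]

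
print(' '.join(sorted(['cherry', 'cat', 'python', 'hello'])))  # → cat cherry hello python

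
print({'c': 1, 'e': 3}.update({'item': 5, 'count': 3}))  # None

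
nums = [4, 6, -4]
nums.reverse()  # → [-4, 6, 4]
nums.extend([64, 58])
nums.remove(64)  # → [-4, 6, 4, 58]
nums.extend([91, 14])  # [-4, 6, 4, 58, 91, 14]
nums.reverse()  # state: [14, 91, 58, 4, 6, -4]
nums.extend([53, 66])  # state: [14, 91, 58, 4, 6, -4, 53, 66]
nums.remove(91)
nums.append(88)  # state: [14, 58, 4, 6, -4, 53, 66, 88]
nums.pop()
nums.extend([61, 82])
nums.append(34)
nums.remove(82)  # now [14, 58, 4, 6, -4, 53, 66, 61, 34]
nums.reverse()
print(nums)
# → [34, 61, 66, 53, -4, 6, 4, 58, 14]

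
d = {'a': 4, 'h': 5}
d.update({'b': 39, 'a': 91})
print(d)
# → {'a': 91, 'h': 5, 'b': 39}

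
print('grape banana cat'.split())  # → ['grape', 'banana', 'cat']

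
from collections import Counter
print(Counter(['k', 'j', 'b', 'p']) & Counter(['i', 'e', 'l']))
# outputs Counter()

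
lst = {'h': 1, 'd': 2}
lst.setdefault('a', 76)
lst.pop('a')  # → 76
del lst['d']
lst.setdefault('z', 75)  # 75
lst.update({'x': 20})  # {'h': 1, 'z': 75, 'x': 20}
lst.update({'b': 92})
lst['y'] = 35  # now {'h': 1, 'z': 75, 'x': 20, 'b': 92, 'y': 35}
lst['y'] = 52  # {'h': 1, 'z': 75, 'x': 20, 'b': 92, 'y': 52}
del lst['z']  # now {'h': 1, 'x': 20, 'b': 92, 'y': 52}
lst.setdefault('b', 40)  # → 92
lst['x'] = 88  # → {'h': 1, 'x': 88, 'b': 92, 'y': 52}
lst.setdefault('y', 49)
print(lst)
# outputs {'h': 1, 'x': 88, 'b': 92, 'y': 52}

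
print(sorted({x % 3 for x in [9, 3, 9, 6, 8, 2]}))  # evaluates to [0, 2]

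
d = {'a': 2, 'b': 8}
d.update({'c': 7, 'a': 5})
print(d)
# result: {'a': 5, 'b': 8, 'c': 7}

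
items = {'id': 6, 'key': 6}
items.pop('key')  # 6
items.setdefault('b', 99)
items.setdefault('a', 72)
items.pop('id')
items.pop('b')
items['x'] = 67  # {'a': 72, 'x': 67}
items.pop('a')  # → 72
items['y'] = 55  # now {'x': 67, 'y': 55}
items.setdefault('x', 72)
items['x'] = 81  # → {'x': 81, 'y': 55}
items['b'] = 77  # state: {'x': 81, 'y': 55, 'b': 77}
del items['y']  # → {'x': 81, 'b': 77}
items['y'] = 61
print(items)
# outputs {'x': 81, 'b': 77, 'y': 61}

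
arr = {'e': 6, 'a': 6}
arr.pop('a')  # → 6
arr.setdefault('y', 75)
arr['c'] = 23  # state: {'e': 6, 'y': 75, 'c': 23}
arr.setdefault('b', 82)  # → 82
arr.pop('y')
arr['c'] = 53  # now {'e': 6, 'c': 53, 'b': 82}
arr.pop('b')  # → 82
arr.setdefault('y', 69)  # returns 69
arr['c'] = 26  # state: {'e': 6, 'c': 26, 'y': 69}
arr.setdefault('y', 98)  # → 69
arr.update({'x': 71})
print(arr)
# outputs {'e': 6, 'c': 26, 'y': 69, 'x': 71}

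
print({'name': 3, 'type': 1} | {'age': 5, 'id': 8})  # {'name': 3, 'type': 1, 'age': 5, 'id': 8}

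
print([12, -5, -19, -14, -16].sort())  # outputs None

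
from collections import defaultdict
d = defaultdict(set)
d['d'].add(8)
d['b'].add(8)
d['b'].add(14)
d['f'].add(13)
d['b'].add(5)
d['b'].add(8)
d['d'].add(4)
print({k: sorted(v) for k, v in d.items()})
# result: {'d': [4, 8], 'b': [5, 8, 14], 'f': [13]}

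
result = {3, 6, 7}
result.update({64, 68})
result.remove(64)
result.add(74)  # {3, 6, 7, 68, 74}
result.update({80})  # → {3, 6, 7, 68, 74, 80}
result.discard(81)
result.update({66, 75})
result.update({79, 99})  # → {3, 6, 7, 66, 68, 74, 75, 79, 80, 99}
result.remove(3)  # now {6, 7, 66, 68, 74, 75, 79, 80, 99}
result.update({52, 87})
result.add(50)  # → {6, 7, 50, 52, 66, 68, 74, 75, 79, 80, 87, 99}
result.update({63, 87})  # {6, 7, 50, 52, 63, 66, 68, 74, 75, 79, 80, 87, 99}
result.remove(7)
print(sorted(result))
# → [6, 50, 52, 63, 66, 68, 74, 75, 79, 80, 87, 99]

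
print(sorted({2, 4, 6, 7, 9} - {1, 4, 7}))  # [2, 6, 9]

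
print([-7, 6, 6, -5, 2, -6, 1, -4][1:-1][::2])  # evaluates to [6, -5, -6]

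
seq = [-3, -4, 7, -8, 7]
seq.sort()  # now [-8, -4, -3, 7, 7]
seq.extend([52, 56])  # [-8, -4, -3, 7, 7, 52, 56]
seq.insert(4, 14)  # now [-8, -4, -3, 7, 14, 7, 52, 56]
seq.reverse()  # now [56, 52, 7, 14, 7, -3, -4, -8]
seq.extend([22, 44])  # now [56, 52, 7, 14, 7, -3, -4, -8, 22, 44]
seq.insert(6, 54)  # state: [56, 52, 7, 14, 7, -3, 54, -4, -8, 22, 44]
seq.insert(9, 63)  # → [56, 52, 7, 14, 7, -3, 54, -4, -8, 63, 22, 44]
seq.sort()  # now [-8, -4, -3, 7, 7, 14, 22, 44, 52, 54, 56, 63]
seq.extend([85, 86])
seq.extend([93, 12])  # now [-8, -4, -3, 7, 7, 14, 22, 44, 52, 54, 56, 63, 85, 86, 93, 12]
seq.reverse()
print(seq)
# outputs [12, 93, 86, 85, 63, 56, 54, 52, 44, 22, 14, 7, 7, -3, -4, -8]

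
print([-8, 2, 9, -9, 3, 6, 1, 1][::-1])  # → [1, 1, 6, 3, -9, 9, 2, -8]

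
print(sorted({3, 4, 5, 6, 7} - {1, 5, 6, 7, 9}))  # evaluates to [3, 4]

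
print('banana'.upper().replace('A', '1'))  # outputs B1N1N1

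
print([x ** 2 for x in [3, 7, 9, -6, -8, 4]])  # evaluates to [9, 49, 81, 36, 64, 16]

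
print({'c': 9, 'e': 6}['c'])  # 9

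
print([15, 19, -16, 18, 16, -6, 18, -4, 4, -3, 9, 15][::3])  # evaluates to [15, 18, 18, -3]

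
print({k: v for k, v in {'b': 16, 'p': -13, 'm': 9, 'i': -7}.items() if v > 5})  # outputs {'b': 16, 'm': 9}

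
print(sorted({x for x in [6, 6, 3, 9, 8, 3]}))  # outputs [3, 6, 8, 9]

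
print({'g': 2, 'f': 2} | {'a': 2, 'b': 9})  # {'g': 2, 'f': 2, 'a': 2, 'b': 9}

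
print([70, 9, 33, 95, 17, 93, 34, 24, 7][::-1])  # [7, 24, 34, 93, 17, 95, 33, 9, 70]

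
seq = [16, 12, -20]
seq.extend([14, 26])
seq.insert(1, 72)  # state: [16, 72, 12, -20, 14, 26]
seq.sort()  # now [-20, 12, 14, 16, 26, 72]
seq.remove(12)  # [-20, 14, 16, 26, 72]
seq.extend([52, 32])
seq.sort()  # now [-20, 14, 16, 26, 32, 52, 72]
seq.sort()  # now [-20, 14, 16, 26, 32, 52, 72]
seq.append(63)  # [-20, 14, 16, 26, 32, 52, 72, 63]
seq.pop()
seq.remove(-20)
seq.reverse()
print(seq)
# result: [72, 52, 32, 26, 16, 14]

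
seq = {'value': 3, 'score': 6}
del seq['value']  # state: {'score': 6}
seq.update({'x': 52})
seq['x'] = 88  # {'score': 6, 'x': 88}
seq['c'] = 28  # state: {'score': 6, 'x': 88, 'c': 28}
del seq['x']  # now {'score': 6, 'c': 28}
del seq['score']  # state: {'c': 28}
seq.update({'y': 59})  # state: {'c': 28, 'y': 59}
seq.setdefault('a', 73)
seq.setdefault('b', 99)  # 99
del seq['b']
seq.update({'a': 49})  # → {'c': 28, 'y': 59, 'a': 49}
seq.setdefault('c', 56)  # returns 28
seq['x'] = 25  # {'c': 28, 'y': 59, 'a': 49, 'x': 25}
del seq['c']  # {'y': 59, 'a': 49, 'x': 25}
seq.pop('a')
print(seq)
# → {'y': 59, 'x': 25}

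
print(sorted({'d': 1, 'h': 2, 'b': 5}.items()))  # [('b', 5), ('d', 1), ('h', 2)]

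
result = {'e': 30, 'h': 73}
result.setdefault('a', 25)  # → 25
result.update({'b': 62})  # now {'e': 30, 'h': 73, 'a': 25, 'b': 62}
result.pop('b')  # 62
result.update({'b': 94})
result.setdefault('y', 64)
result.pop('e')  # 30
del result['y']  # {'h': 73, 'a': 25, 'b': 94}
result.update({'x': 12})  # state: {'h': 73, 'a': 25, 'b': 94, 'x': 12}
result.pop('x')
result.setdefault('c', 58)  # 58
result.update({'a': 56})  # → {'h': 73, 'a': 56, 'b': 94, 'c': 58}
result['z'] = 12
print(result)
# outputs {'h': 73, 'a': 56, 'b': 94, 'c': 58, 'z': 12}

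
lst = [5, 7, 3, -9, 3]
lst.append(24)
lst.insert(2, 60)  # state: [5, 7, 60, 3, -9, 3, 24]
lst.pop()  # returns 24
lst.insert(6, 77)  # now [5, 7, 60, 3, -9, 3, 77]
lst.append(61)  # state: [5, 7, 60, 3, -9, 3, 77, 61]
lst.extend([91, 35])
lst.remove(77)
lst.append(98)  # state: [5, 7, 60, 3, -9, 3, 61, 91, 35, 98]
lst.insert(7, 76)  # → [5, 7, 60, 3, -9, 3, 61, 76, 91, 35, 98]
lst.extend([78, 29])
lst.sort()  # [-9, 3, 3, 5, 7, 29, 35, 60, 61, 76, 78, 91, 98]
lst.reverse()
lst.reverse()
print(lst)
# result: [-9, 3, 3, 5, 7, 29, 35, 60, 61, 76, 78, 91, 98]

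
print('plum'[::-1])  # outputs mulp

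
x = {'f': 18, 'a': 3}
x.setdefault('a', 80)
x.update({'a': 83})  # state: {'f': 18, 'a': 83}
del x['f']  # {'a': 83}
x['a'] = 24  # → {'a': 24}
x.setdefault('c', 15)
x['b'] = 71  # {'a': 24, 'c': 15, 'b': 71}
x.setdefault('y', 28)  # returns 28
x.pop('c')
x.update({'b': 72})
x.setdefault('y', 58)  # 28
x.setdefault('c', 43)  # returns 43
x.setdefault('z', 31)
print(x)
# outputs {'a': 24, 'b': 72, 'y': 28, 'c': 43, 'z': 31}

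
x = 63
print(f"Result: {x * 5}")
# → Result: 315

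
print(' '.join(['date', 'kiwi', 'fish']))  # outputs date kiwi fish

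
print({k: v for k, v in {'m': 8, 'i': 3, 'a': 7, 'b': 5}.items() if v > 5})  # {'m': 8, 'a': 7}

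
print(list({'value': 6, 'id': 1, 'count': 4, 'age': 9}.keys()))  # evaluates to ['value', 'id', 'count', 'age']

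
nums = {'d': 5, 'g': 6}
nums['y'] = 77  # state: {'d': 5, 'g': 6, 'y': 77}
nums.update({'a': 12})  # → {'d': 5, 'g': 6, 'y': 77, 'a': 12}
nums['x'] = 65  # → {'d': 5, 'g': 6, 'y': 77, 'a': 12, 'x': 65}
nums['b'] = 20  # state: {'d': 5, 'g': 6, 'y': 77, 'a': 12, 'x': 65, 'b': 20}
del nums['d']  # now {'g': 6, 'y': 77, 'a': 12, 'x': 65, 'b': 20}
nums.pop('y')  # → 77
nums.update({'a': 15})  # {'g': 6, 'a': 15, 'x': 65, 'b': 20}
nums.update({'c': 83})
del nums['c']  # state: {'g': 6, 'a': 15, 'x': 65, 'b': 20}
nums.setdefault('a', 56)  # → 15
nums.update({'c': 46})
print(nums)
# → {'g': 6, 'a': 15, 'x': 65, 'b': 20, 'c': 46}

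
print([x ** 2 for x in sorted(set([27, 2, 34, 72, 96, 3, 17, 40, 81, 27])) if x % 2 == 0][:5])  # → [4, 1156, 1600, 5184, 9216]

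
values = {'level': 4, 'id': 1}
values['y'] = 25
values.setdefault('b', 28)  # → 28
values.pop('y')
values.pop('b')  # 28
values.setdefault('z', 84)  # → 84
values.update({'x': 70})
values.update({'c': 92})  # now {'level': 4, 'id': 1, 'z': 84, 'x': 70, 'c': 92}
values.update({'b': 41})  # {'level': 4, 'id': 1, 'z': 84, 'x': 70, 'c': 92, 'b': 41}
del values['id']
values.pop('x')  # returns 70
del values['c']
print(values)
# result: {'level': 4, 'z': 84, 'b': 41}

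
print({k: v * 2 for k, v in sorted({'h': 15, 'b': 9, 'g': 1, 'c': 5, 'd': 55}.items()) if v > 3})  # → {'b': 18, 'c': 10, 'd': 110, 'h': 30}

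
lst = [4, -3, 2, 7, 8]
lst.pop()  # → 8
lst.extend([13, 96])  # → [4, -3, 2, 7, 13, 96]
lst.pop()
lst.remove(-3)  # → [4, 2, 7, 13]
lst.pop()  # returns 13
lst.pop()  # 7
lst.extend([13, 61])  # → [4, 2, 13, 61]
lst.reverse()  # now [61, 13, 2, 4]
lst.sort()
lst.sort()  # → [2, 4, 13, 61]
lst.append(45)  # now [2, 4, 13, 61, 45]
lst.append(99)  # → [2, 4, 13, 61, 45, 99]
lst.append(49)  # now [2, 4, 13, 61, 45, 99, 49]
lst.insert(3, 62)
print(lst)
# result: [2, 4, 13, 62, 61, 45, 99, 49]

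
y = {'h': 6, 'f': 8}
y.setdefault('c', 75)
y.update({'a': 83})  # {'h': 6, 'f': 8, 'c': 75, 'a': 83}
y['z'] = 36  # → {'h': 6, 'f': 8, 'c': 75, 'a': 83, 'z': 36}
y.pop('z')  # 36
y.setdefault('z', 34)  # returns 34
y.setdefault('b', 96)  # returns 96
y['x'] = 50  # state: {'h': 6, 'f': 8, 'c': 75, 'a': 83, 'z': 34, 'b': 96, 'x': 50}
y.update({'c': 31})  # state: {'h': 6, 'f': 8, 'c': 31, 'a': 83, 'z': 34, 'b': 96, 'x': 50}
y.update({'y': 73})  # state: {'h': 6, 'f': 8, 'c': 31, 'a': 83, 'z': 34, 'b': 96, 'x': 50, 'y': 73}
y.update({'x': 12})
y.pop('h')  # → 6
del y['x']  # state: {'f': 8, 'c': 31, 'a': 83, 'z': 34, 'b': 96, 'y': 73}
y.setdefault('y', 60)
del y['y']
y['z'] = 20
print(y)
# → {'f': 8, 'c': 31, 'a': 83, 'z': 20, 'b': 96}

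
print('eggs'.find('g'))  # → 1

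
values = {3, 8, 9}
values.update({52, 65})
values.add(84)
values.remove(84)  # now {3, 8, 9, 52, 65}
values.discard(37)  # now {3, 8, 9, 52, 65}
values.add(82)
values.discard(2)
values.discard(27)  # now {3, 8, 9, 52, 65, 82}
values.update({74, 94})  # {3, 8, 9, 52, 65, 74, 82, 94}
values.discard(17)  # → {3, 8, 9, 52, 65, 74, 82, 94}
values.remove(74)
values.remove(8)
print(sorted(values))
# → [3, 9, 52, 65, 82, 94]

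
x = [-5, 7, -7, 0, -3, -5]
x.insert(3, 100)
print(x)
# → [-5, 7, -7, 100, 0, -3, -5]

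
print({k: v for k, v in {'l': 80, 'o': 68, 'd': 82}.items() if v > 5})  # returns {'l': 80, 'o': 68, 'd': 82}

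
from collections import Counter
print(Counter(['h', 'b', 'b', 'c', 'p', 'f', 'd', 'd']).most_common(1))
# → [('b', 2)]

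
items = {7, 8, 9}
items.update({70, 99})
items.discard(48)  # {7, 8, 9, 70, 99}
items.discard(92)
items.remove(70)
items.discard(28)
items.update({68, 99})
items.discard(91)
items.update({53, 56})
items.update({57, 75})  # {7, 8, 9, 53, 56, 57, 68, 75, 99}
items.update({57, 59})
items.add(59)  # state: {7, 8, 9, 53, 56, 57, 59, 68, 75, 99}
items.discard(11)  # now {7, 8, 9, 53, 56, 57, 59, 68, 75, 99}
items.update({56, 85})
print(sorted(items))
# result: [7, 8, 9, 53, 56, 57, 59, 68, 75, 85, 99]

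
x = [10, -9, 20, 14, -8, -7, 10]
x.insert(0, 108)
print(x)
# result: [108, 10, -9, 20, 14, -8, -7, 10]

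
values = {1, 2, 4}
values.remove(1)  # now {2, 4}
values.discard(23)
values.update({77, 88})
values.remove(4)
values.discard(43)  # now {2, 77, 88}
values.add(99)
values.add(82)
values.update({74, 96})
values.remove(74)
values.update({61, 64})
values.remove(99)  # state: {2, 61, 64, 77, 82, 88, 96}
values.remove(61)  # {2, 64, 77, 82, 88, 96}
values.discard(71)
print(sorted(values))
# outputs [2, 64, 77, 82, 88, 96]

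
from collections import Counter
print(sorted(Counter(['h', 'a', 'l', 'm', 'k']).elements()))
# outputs ['a', 'h', 'k', 'l', 'm']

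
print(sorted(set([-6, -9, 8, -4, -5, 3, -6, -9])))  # [-9, -6, -5, -4, 3, 8]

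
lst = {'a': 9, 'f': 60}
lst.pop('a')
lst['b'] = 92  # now {'f': 60, 'b': 92}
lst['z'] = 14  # {'f': 60, 'b': 92, 'z': 14}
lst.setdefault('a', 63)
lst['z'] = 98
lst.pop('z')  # 98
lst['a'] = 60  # {'f': 60, 'b': 92, 'a': 60}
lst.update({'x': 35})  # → {'f': 60, 'b': 92, 'a': 60, 'x': 35}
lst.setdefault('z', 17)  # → 17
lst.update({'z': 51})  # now {'f': 60, 'b': 92, 'a': 60, 'x': 35, 'z': 51}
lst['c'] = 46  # {'f': 60, 'b': 92, 'a': 60, 'x': 35, 'z': 51, 'c': 46}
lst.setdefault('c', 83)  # 46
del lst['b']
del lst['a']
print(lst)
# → {'f': 60, 'x': 35, 'z': 51, 'c': 46}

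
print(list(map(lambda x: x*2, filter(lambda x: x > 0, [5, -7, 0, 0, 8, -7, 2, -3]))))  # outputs [10, 16, 4]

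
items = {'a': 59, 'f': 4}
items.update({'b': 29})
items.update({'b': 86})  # {'a': 59, 'f': 4, 'b': 86}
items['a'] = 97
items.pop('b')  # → 86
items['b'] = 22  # {'a': 97, 'f': 4, 'b': 22}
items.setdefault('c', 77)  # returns 77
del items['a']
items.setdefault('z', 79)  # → 79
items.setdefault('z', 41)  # 79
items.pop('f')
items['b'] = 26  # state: {'b': 26, 'c': 77, 'z': 79}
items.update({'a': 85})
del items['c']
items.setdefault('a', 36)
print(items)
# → {'b': 26, 'z': 79, 'a': 85}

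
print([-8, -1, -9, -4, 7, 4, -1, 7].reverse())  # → None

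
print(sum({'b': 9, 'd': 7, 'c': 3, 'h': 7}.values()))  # 26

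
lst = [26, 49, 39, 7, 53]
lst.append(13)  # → [26, 49, 39, 7, 53, 13]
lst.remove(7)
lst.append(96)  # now [26, 49, 39, 53, 13, 96]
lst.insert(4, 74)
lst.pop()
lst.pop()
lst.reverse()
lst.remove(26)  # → [74, 53, 39, 49]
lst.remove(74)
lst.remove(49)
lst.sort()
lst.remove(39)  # [53]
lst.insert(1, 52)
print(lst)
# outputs [53, 52]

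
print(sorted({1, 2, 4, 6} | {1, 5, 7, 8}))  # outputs [1, 2, 4, 5, 6, 7, 8]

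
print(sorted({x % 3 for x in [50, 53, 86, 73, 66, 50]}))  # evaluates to [0, 1, 2]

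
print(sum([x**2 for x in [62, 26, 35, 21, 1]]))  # 6187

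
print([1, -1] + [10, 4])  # [1, -1, 10, 4]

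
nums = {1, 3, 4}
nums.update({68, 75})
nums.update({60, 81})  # {1, 3, 4, 60, 68, 75, 81}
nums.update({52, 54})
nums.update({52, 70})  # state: {1, 3, 4, 52, 54, 60, 68, 70, 75, 81}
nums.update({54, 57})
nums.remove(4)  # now {1, 3, 52, 54, 57, 60, 68, 70, 75, 81}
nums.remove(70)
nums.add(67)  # {1, 3, 52, 54, 57, 60, 67, 68, 75, 81}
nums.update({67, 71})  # {1, 3, 52, 54, 57, 60, 67, 68, 71, 75, 81}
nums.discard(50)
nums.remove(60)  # {1, 3, 52, 54, 57, 67, 68, 71, 75, 81}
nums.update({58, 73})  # {1, 3, 52, 54, 57, 58, 67, 68, 71, 73, 75, 81}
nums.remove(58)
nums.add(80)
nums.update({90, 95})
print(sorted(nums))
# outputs [1, 3, 52, 54, 57, 67, 68, 71, 73, 75, 80, 81, 90, 95]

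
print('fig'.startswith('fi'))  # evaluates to True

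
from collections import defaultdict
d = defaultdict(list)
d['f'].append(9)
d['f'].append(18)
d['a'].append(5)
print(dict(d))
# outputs {'f': [9, 18], 'a': [5]}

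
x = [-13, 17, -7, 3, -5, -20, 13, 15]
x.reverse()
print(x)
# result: [15, 13, -20, -5, 3, -7, 17, -13]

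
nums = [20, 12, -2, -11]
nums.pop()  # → -11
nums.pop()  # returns -2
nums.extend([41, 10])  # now [20, 12, 41, 10]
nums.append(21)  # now [20, 12, 41, 10, 21]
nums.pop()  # 21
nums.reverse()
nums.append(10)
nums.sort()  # [10, 10, 12, 20, 41]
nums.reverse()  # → [41, 20, 12, 10, 10]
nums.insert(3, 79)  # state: [41, 20, 12, 79, 10, 10]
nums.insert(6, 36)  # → [41, 20, 12, 79, 10, 10, 36]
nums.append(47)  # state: [41, 20, 12, 79, 10, 10, 36, 47]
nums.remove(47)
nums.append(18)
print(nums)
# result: [41, 20, 12, 79, 10, 10, 36, 18]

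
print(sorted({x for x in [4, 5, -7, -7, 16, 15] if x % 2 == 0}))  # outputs [4, 16]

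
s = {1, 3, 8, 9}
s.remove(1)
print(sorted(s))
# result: [3, 8, 9]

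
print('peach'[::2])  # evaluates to pah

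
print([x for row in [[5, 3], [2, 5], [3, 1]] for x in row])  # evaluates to [5, 3, 2, 5, 3, 1]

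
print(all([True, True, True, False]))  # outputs False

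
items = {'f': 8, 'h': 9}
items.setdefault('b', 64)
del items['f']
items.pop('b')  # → 64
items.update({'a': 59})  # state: {'h': 9, 'a': 59}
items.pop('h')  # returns 9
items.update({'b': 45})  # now {'a': 59, 'b': 45}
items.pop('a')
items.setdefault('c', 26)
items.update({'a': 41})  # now {'b': 45, 'c': 26, 'a': 41}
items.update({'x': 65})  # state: {'b': 45, 'c': 26, 'a': 41, 'x': 65}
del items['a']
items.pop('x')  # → 65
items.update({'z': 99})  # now {'b': 45, 'c': 26, 'z': 99}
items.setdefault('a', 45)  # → 45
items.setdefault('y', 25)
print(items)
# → {'b': 45, 'c': 26, 'z': 99, 'a': 45, 'y': 25}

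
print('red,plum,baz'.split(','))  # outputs ['red', 'plum', 'baz']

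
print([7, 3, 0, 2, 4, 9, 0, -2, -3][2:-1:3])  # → [0, 9]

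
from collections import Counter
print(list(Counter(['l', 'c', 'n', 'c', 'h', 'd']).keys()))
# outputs ['l', 'c', 'n', 'h', 'd']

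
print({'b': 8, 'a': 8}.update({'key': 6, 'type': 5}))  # None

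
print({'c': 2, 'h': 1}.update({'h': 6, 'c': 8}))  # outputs None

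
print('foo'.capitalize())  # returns Foo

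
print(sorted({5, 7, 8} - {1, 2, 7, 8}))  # [5]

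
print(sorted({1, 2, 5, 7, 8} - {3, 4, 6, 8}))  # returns [1, 2, 5, 7]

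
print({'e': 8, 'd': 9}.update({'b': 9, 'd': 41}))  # None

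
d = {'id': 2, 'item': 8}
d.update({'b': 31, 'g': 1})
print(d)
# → {'id': 2, 'item': 8, 'b': 31, 'g': 1}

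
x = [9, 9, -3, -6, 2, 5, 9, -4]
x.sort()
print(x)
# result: [-6, -4, -3, 2, 5, 9, 9, 9]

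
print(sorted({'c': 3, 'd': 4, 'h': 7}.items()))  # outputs [('c', 3), ('d', 4), ('h', 7)]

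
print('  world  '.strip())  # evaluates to world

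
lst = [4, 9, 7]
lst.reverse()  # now [7, 9, 4]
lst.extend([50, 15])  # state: [7, 9, 4, 50, 15]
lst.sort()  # [4, 7, 9, 15, 50]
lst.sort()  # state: [4, 7, 9, 15, 50]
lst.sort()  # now [4, 7, 9, 15, 50]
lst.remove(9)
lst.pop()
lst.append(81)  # [4, 7, 15, 81]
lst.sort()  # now [4, 7, 15, 81]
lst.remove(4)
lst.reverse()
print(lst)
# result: [81, 15, 7]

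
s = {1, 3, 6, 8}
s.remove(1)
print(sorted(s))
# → [3, 6, 8]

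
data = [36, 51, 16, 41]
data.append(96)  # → [36, 51, 16, 41, 96]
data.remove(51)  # [36, 16, 41, 96]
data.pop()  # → 96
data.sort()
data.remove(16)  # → [36, 41]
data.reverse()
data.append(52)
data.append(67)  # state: [41, 36, 52, 67]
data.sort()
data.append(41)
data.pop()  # 41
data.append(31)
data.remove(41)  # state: [36, 52, 67, 31]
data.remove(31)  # [36, 52, 67]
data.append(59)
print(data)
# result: [36, 52, 67, 59]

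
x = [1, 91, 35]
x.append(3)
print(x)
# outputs [1, 91, 35, 3]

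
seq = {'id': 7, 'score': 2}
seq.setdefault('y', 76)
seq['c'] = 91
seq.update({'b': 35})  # {'id': 7, 'score': 2, 'y': 76, 'c': 91, 'b': 35}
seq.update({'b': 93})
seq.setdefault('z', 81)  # 81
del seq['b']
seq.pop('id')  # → 7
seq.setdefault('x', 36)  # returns 36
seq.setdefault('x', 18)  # 36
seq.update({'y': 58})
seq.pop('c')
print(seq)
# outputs {'score': 2, 'y': 58, 'z': 81, 'x': 36}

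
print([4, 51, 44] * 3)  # [4, 51, 44, 4, 51, 44, 4, 51, 44]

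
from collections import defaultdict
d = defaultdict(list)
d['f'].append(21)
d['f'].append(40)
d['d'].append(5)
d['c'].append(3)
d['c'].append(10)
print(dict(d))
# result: {'f': [21, 40], 'd': [5], 'c': [3, 10]}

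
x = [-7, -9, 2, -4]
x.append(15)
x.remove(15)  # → [-7, -9, 2, -4]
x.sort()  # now [-9, -7, -4, 2]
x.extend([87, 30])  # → [-9, -7, -4, 2, 87, 30]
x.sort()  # [-9, -7, -4, 2, 30, 87]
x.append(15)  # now [-9, -7, -4, 2, 30, 87, 15]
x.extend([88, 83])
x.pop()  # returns 83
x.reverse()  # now [88, 15, 87, 30, 2, -4, -7, -9]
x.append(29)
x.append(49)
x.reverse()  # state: [49, 29, -9, -7, -4, 2, 30, 87, 15, 88]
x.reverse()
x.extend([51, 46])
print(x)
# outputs [88, 15, 87, 30, 2, -4, -7, -9, 29, 49, 51, 46]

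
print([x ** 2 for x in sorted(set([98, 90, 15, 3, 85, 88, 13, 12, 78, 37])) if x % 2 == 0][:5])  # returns [144, 6084, 7744, 8100, 9604]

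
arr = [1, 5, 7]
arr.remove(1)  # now [5, 7]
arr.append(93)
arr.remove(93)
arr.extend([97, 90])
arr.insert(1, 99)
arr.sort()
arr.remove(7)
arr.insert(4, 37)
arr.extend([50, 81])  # [5, 90, 97, 99, 37, 50, 81]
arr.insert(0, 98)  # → [98, 5, 90, 97, 99, 37, 50, 81]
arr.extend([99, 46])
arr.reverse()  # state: [46, 99, 81, 50, 37, 99, 97, 90, 5, 98]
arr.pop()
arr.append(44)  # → [46, 99, 81, 50, 37, 99, 97, 90, 5, 44]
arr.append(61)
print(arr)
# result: [46, 99, 81, 50, 37, 99, 97, 90, 5, 44, 61]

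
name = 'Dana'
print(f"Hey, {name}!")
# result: Hey, Dana!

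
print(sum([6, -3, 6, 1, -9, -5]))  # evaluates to -4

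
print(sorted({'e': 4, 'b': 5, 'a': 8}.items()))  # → [('a', 8), ('b', 5), ('e', 4)]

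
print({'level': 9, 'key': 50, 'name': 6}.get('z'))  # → None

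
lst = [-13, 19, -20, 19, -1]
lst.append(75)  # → [-13, 19, -20, 19, -1, 75]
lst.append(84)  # [-13, 19, -20, 19, -1, 75, 84]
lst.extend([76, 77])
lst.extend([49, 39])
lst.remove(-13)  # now [19, -20, 19, -1, 75, 84, 76, 77, 49, 39]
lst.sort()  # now [-20, -1, 19, 19, 39, 49, 75, 76, 77, 84]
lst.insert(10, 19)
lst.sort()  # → [-20, -1, 19, 19, 19, 39, 49, 75, 76, 77, 84]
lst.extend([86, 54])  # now [-20, -1, 19, 19, 19, 39, 49, 75, 76, 77, 84, 86, 54]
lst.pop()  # 54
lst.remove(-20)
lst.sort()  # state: [-1, 19, 19, 19, 39, 49, 75, 76, 77, 84, 86]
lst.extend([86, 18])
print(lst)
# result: [-1, 19, 19, 19, 39, 49, 75, 76, 77, 84, 86, 86, 18]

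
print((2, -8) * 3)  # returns (2, -8, 2, -8, 2, -8)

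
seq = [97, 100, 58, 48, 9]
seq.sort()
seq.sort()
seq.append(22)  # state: [9, 48, 58, 97, 100, 22]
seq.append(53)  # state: [9, 48, 58, 97, 100, 22, 53]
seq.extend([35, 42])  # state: [9, 48, 58, 97, 100, 22, 53, 35, 42]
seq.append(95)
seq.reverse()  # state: [95, 42, 35, 53, 22, 100, 97, 58, 48, 9]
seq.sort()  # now [9, 22, 35, 42, 48, 53, 58, 95, 97, 100]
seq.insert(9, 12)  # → [9, 22, 35, 42, 48, 53, 58, 95, 97, 12, 100]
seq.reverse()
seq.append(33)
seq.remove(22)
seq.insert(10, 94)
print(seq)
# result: [100, 12, 97, 95, 58, 53, 48, 42, 35, 9, 94, 33]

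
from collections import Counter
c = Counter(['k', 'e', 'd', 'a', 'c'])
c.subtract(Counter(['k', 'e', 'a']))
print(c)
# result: Counter({'d': 1, 'c': 1, 'k': 0, 'e': 0, 'a': 0})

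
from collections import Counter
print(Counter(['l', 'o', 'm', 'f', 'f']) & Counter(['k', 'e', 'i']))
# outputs Counter()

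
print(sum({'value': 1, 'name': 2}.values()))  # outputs 3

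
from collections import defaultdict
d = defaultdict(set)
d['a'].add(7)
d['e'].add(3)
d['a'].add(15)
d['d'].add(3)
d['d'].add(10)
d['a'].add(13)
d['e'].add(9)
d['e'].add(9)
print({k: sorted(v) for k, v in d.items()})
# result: {'a': [7, 13, 15], 'e': [3, 9], 'd': [3, 10]}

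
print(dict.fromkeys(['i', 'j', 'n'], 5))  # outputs {'i': 5, 'j': 5, 'n': 5}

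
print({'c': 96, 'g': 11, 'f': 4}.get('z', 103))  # 103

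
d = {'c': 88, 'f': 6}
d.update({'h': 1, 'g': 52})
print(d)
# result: {'c': 88, 'f': 6, 'h': 1, 'g': 52}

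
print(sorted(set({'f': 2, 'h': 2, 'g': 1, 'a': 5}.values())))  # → [1, 2, 5]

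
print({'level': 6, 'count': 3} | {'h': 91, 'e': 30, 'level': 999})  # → {'level': 999, 'count': 3, 'h': 91, 'e': 30}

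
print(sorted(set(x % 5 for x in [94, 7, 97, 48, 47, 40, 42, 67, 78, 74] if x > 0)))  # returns [0, 2, 3, 4]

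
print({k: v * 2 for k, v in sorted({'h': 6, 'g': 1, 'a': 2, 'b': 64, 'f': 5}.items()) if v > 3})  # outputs {'b': 128, 'f': 10, 'h': 12}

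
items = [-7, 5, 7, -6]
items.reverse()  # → [-6, 7, 5, -7]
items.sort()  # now [-7, -6, 5, 7]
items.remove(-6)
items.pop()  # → 7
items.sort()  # [-7, 5]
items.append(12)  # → [-7, 5, 12]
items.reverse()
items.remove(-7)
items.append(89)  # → [12, 5, 89]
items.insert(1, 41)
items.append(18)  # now [12, 41, 5, 89, 18]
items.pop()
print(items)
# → [12, 41, 5, 89]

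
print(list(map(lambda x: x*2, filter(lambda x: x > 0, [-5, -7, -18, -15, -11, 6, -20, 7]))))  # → [12, 14]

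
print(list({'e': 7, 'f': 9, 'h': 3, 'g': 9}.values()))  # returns [7, 9, 3, 9]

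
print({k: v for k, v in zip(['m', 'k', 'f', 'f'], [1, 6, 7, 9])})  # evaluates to {'m': 1, 'k': 6, 'f': 9}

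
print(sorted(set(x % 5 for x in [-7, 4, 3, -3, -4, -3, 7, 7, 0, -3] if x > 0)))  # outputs [2, 3, 4]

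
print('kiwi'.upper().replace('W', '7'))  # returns KI7I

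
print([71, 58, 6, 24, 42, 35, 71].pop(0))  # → 71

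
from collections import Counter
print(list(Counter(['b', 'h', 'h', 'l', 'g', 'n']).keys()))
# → ['b', 'h', 'l', 'g', 'n']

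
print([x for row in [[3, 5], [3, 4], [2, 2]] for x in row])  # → [3, 5, 3, 4, 2, 2]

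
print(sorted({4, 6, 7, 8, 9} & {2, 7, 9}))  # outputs [7, 9]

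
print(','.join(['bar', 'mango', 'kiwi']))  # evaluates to bar,mango,kiwi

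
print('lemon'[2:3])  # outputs m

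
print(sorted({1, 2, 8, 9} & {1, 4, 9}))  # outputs [1, 9]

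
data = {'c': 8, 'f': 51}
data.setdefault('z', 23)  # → 23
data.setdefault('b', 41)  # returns 41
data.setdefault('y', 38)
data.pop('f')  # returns 51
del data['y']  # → {'c': 8, 'z': 23, 'b': 41}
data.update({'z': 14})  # {'c': 8, 'z': 14, 'b': 41}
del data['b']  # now {'c': 8, 'z': 14}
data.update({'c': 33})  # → {'c': 33, 'z': 14}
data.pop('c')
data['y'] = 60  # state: {'z': 14, 'y': 60}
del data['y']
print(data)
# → {'z': 14}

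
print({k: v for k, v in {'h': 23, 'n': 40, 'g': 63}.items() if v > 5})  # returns {'h': 23, 'n': 40, 'g': 63}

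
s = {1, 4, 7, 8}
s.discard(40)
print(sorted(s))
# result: [1, 4, 7, 8]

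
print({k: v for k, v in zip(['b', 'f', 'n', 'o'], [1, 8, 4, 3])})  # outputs {'b': 1, 'f': 8, 'n': 4, 'o': 3}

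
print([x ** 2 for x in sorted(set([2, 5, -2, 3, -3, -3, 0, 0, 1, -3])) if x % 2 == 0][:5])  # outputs [4, 0, 4]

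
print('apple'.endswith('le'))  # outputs True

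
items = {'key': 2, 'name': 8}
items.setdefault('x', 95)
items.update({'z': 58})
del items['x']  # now {'key': 2, 'name': 8, 'z': 58}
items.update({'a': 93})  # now {'key': 2, 'name': 8, 'z': 58, 'a': 93}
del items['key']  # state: {'name': 8, 'z': 58, 'a': 93}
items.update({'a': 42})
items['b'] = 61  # {'name': 8, 'z': 58, 'a': 42, 'b': 61}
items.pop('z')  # 58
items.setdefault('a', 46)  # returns 42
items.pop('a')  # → 42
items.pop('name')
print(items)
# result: {'b': 61}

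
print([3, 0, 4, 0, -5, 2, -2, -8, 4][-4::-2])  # [2, 0, 0]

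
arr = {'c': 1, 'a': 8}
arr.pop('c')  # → 1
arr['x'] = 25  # {'a': 8, 'x': 25}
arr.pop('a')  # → 8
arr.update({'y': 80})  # {'x': 25, 'y': 80}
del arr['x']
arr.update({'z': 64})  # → {'y': 80, 'z': 64}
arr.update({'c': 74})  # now {'y': 80, 'z': 64, 'c': 74}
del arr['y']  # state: {'z': 64, 'c': 74}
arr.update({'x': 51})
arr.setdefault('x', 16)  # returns 51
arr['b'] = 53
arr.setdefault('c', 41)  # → 74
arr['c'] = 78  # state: {'z': 64, 'c': 78, 'x': 51, 'b': 53}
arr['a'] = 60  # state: {'z': 64, 'c': 78, 'x': 51, 'b': 53, 'a': 60}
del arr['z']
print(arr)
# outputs {'c': 78, 'x': 51, 'b': 53, 'a': 60}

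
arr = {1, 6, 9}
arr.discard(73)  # {1, 6, 9}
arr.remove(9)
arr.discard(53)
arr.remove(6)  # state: {1}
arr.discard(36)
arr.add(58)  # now {1, 58}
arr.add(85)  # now {1, 58, 85}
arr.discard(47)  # {1, 58, 85}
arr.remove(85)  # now {1, 58}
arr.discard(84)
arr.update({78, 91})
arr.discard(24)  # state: {1, 58, 78, 91}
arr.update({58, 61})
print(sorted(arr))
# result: [1, 58, 61, 78, 91]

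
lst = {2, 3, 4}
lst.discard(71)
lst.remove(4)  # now {2, 3}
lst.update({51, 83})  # {2, 3, 51, 83}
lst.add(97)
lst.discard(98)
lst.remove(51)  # {2, 3, 83, 97}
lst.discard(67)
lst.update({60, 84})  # {2, 3, 60, 83, 84, 97}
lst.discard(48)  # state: {2, 3, 60, 83, 84, 97}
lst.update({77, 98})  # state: {2, 3, 60, 77, 83, 84, 97, 98}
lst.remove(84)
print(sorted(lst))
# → [2, 3, 60, 77, 83, 97, 98]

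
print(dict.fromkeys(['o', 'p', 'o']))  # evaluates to {'o': None, 'p': None}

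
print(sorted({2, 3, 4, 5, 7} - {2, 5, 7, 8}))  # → [3, 4]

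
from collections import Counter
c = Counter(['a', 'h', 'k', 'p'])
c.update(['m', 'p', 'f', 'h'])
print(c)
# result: Counter({'h': 2, 'p': 2, 'a': 1, 'k': 1, 'm': 1, 'f': 1})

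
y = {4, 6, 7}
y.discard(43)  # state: {4, 6, 7}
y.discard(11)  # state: {4, 6, 7}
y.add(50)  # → {4, 6, 7, 50}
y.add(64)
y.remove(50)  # {4, 6, 7, 64}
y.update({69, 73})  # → {4, 6, 7, 64, 69, 73}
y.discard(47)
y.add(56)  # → {4, 6, 7, 56, 64, 69, 73}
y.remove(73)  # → {4, 6, 7, 56, 64, 69}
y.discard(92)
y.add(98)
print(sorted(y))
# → [4, 6, 7, 56, 64, 69, 98]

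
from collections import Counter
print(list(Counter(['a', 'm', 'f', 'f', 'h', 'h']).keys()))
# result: ['a', 'm', 'f', 'h']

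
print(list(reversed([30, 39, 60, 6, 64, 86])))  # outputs [86, 64, 6, 60, 39, 30]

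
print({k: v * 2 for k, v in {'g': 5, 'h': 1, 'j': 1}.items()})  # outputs {'g': 10, 'h': 2, 'j': 2}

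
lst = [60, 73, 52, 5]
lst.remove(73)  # [60, 52, 5]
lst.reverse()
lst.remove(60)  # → [5, 52]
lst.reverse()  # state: [52, 5]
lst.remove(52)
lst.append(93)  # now [5, 93]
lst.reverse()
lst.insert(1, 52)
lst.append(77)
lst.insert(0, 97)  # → [97, 93, 52, 5, 77]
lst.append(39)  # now [97, 93, 52, 5, 77, 39]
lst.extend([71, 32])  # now [97, 93, 52, 5, 77, 39, 71, 32]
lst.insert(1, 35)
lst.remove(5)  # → [97, 35, 93, 52, 77, 39, 71, 32]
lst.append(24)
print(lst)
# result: [97, 35, 93, 52, 77, 39, 71, 32, 24]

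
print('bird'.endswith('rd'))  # True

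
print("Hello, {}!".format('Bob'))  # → Hello, Bob!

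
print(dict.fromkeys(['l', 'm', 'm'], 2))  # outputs {'l': 2, 'm': 2}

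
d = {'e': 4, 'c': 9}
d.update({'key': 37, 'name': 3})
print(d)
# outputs {'e': 4, 'c': 9, 'key': 37, 'name': 3}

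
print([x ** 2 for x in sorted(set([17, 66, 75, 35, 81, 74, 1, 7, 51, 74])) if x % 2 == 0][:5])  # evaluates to [4356, 5476]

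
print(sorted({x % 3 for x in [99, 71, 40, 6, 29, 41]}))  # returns [0, 1, 2]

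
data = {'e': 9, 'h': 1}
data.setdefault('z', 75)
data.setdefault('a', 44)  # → 44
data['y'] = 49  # {'e': 9, 'h': 1, 'z': 75, 'a': 44, 'y': 49}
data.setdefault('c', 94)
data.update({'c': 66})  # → {'e': 9, 'h': 1, 'z': 75, 'a': 44, 'y': 49, 'c': 66}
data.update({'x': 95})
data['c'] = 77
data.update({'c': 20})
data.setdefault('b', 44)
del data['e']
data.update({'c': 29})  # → {'h': 1, 'z': 75, 'a': 44, 'y': 49, 'c': 29, 'x': 95, 'b': 44}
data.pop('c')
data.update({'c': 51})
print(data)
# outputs {'h': 1, 'z': 75, 'a': 44, 'y': 49, 'x': 95, 'b': 44, 'c': 51}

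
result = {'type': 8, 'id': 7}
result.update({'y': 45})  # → {'type': 8, 'id': 7, 'y': 45}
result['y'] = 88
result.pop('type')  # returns 8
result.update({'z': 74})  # {'id': 7, 'y': 88, 'z': 74}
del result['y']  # {'id': 7, 'z': 74}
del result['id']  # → {'z': 74}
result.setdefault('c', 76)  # 76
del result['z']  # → {'c': 76}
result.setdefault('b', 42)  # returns 42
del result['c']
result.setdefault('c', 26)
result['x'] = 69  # {'b': 42, 'c': 26, 'x': 69}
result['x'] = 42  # {'b': 42, 'c': 26, 'x': 42}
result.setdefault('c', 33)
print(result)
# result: {'b': 42, 'c': 26, 'x': 42}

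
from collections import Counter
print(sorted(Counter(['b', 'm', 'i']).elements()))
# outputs ['b', 'i', 'm']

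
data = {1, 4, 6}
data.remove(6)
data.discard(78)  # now {1, 4}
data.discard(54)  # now {1, 4}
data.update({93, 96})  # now {1, 4, 93, 96}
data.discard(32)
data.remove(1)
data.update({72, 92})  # {4, 72, 92, 93, 96}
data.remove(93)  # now {4, 72, 92, 96}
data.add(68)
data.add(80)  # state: {4, 68, 72, 80, 92, 96}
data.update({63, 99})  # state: {4, 63, 68, 72, 80, 92, 96, 99}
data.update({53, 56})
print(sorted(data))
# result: [4, 53, 56, 63, 68, 72, 80, 92, 96, 99]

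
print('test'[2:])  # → st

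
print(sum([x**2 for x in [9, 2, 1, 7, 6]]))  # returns 171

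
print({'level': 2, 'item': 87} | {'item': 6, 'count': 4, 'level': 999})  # {'level': 999, 'item': 6, 'count': 4}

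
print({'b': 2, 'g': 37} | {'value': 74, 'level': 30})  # {'b': 2, 'g': 37, 'value': 74, 'level': 30}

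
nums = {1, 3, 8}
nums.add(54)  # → {1, 3, 8, 54}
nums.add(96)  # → {1, 3, 8, 54, 96}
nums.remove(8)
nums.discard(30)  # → {1, 3, 54, 96}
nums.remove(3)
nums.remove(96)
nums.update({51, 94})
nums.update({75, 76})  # {1, 51, 54, 75, 76, 94}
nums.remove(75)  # {1, 51, 54, 76, 94}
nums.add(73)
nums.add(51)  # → {1, 51, 54, 73, 76, 94}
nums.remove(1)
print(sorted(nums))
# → [51, 54, 73, 76, 94]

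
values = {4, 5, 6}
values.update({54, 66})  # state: {4, 5, 6, 54, 66}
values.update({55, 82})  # {4, 5, 6, 54, 55, 66, 82}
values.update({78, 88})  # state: {4, 5, 6, 54, 55, 66, 78, 82, 88}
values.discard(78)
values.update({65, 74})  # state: {4, 5, 6, 54, 55, 65, 66, 74, 82, 88}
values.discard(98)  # {4, 5, 6, 54, 55, 65, 66, 74, 82, 88}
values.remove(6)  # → {4, 5, 54, 55, 65, 66, 74, 82, 88}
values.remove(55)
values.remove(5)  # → {4, 54, 65, 66, 74, 82, 88}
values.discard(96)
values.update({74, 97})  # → {4, 54, 65, 66, 74, 82, 88, 97}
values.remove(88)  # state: {4, 54, 65, 66, 74, 82, 97}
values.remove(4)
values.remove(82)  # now {54, 65, 66, 74, 97}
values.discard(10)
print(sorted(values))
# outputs [54, 65, 66, 74, 97]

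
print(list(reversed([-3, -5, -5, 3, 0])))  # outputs [0, 3, -5, -5, -3]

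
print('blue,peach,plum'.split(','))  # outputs ['blue', 'peach', 'plum']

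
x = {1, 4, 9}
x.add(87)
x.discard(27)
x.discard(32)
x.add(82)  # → {1, 4, 9, 82, 87}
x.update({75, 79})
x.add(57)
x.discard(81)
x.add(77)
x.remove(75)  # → {1, 4, 9, 57, 77, 79, 82, 87}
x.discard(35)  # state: {1, 4, 9, 57, 77, 79, 82, 87}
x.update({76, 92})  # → {1, 4, 9, 57, 76, 77, 79, 82, 87, 92}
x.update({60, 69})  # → {1, 4, 9, 57, 60, 69, 76, 77, 79, 82, 87, 92}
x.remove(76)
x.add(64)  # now {1, 4, 9, 57, 60, 64, 69, 77, 79, 82, 87, 92}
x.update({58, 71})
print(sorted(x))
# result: [1, 4, 9, 57, 58, 60, 64, 69, 71, 77, 79, 82, 87, 92]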